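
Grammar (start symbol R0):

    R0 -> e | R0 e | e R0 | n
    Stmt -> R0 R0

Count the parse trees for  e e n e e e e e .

Parse trees for e e n e e e e e (showing first 6 of 21):
  [R0 [R0 [R0 [R0 [R0 [R0 e [R0 e [R0 n]]] e] e] e] e] e]
  [R0 [R0 [R0 [R0 [R0 e [R0 [R0 e [R0 n]] e]] e] e] e] e]
  [R0 [R0 [R0 [R0 [R0 e [R0 e [R0 [R0 n] e]]] e] e] e] e]
  [R0 [R0 [R0 [R0 e [R0 [R0 [R0 e [R0 n]] e] e]] e] e] e]
  [R0 [R0 [R0 [R0 e [R0 [R0 e [R0 [R0 n] e]] e]] e] e] e]
  [R0 [R0 [R0 [R0 e [R0 e [R0 [R0 [R0 n] e] e]]] e] e] e]

21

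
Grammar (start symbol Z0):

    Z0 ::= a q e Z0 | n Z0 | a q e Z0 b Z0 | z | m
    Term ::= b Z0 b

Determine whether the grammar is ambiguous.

Ambiguous

Witness: a q e a q e m b m

Derivation 1: Z0 ⇒ a q e Z0 ⇒ a q e a q e Z0 b Z0 ⇒ a q e a q e m b Z0 ⇒ a q e a q e m b m
Derivation 2: Z0 ⇒ a q e Z0 b Z0 ⇒ a q e a q e Z0 b Z0 ⇒ a q e a q e m b Z0 ⇒ a q e a q e m b m

Two distinct leftmost derivations for the same string.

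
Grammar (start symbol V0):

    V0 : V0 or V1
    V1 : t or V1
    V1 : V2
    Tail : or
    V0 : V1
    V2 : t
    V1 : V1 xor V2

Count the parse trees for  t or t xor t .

3

Parse trees for t or t xor t:
  [V0 [V0 [V1 [V2 t]]] or [V1 [V1 [V2 t]] xor [V2 t]]]
  [V0 [V1 t or [V1 [V1 [V2 t]] xor [V2 t]]]]
  [V0 [V1 [V1 t or [V1 [V2 t]]] xor [V2 t]]]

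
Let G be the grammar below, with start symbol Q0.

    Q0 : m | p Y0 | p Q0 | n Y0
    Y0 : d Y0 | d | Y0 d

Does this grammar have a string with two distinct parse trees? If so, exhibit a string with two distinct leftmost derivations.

Witness: n d d

Derivation 1: Q0 ⇒ n Y0 ⇒ n d Y0 ⇒ n d d
Derivation 2: Q0 ⇒ n Y0 ⇒ n Y0 d ⇒ n d d

Two distinct leftmost derivations for the same string.

Ambiguous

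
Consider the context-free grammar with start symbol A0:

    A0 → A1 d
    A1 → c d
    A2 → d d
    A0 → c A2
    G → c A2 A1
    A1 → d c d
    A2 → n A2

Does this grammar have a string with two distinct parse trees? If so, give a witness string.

Witness: c d d

Derivation 1: A0 ⇒ A1 d ⇒ c d d
Derivation 2: A0 ⇒ c A2 ⇒ c d d

Two distinct leftmost derivations for the same string.

Ambiguous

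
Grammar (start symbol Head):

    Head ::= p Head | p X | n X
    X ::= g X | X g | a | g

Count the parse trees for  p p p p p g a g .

Parse trees for p p p p p g a g:
  [Head p [Head p [Head p [Head p [Head p [X g [X [X a] g]]]]]]]
  [Head p [Head p [Head p [Head p [Head p [X [X g [X a]] g]]]]]]

2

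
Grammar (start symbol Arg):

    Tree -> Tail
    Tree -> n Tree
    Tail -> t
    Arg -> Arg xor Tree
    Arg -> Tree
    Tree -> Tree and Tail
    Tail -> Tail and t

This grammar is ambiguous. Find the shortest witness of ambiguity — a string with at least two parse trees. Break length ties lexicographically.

t and t

length 1: no string has ≥2 trees
length 2: no string has ≥2 trees
length 3: t and t has 2 parse trees

Two derivations of t and t:
  Arg ⇒ Tree ⇒ Tail ⇒ Tail and t ⇒ t and t
  Arg ⇒ Tree ⇒ Tree and Tail ⇒ Tail and Tail ⇒ t and Tail ⇒ t and t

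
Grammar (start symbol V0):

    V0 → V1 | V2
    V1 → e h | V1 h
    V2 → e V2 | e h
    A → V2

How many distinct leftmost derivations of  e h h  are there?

1

Parse trees for e h h:
  [V0 [V1 [V1 e h] h]]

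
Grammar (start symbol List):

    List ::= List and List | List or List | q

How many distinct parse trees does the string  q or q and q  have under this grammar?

Parse trees for q or q and q:
  [List [List [List q] or [List q]] and [List q]]
  [List [List q] or [List [List q] and [List q]]]

2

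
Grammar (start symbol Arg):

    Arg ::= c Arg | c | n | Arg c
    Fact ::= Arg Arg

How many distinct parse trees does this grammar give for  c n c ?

Parse trees for c n c:
  [Arg c [Arg [Arg n] c]]
  [Arg [Arg c [Arg n]] c]

2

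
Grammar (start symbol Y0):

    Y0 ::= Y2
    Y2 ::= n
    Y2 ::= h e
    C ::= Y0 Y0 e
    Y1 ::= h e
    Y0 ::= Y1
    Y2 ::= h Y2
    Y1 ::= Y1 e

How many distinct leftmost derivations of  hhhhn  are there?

Parse trees for hhhhn:
  [Y0 [Y2 h [Y2 h [Y2 h [Y2 h [Y2 n]]]]]]

1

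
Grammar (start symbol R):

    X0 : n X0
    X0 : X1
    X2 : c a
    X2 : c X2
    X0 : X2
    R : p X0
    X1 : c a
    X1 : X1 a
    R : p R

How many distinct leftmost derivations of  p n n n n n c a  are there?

Parse trees for p n n n n n c a:
  [R p [X0 n [X0 n [X0 n [X0 n [X0 n [X0 [X1 c a]]]]]]]]
  [R p [X0 n [X0 n [X0 n [X0 n [X0 n [X0 [X2 c a]]]]]]]]

2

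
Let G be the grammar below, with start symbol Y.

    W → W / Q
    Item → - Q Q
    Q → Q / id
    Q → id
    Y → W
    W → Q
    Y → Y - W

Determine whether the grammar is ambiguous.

Ambiguous

Witness: id / id

Derivation 1: Y ⇒ W ⇒ W / Q ⇒ Q / Q ⇒ id / Q ⇒ id / id
Derivation 2: Y ⇒ W ⇒ Q ⇒ Q / id ⇒ id / id

Two distinct leftmost derivations for the same string.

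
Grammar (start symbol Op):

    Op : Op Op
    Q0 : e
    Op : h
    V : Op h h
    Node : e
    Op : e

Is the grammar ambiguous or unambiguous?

Ambiguous

Witness: e e e

Derivation 1: Op ⇒ Op Op ⇒ Op Op Op ⇒ e Op Op ⇒ e e Op ⇒ e e e
Derivation 2: Op ⇒ Op Op ⇒ e Op ⇒ e Op Op ⇒ e e Op ⇒ e e e

Two distinct leftmost derivations for the same string.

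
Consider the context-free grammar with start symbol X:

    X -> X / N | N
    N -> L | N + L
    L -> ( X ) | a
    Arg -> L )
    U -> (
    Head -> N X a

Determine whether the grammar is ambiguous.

Unambiguous

(Arg, U, Head are unreachable from X, so their rules don't affect L(X).) The grammar is stratified — X handles '/' (left-recursive), N handles '+', L atoms. Each operator has a fixed associativity and precedence level, so every string has one parse.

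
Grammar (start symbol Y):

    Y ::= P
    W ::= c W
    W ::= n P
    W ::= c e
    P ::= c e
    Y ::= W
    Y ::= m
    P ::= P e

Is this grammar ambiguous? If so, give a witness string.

Witness: c e

Derivation 1: Y ⇒ P ⇒ c e
Derivation 2: Y ⇒ W ⇒ c e

Two distinct leftmost derivations for the same string.

Ambiguous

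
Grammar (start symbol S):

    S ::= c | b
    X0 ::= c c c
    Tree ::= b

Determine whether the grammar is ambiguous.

Unambiguous

Only S is reachable from S; ignoring the rest: Each reachable nonterminal has at most one production per leading terminal, and all productions are right-linear; the derivation is determined token-by-token.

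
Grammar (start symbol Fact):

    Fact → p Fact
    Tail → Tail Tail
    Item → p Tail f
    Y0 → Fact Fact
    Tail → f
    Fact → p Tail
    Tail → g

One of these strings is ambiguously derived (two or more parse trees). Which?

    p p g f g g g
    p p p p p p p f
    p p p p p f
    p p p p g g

p p g f g g g: 14 trees
p p p p p p p f: 1 tree
p p p p p f: 1 tree
p p p p g g: 1 tree

p p g f g g g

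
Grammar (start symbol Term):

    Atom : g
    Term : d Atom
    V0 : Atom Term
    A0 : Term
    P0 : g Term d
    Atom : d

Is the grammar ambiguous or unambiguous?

Only Term, Atom are reachable from Term; ignoring the rest: Restricted to the reachable nonterminals, every rule has the form A → t or A → t B, and no two rules for the same A share a first terminal. The grammar encodes a DFA — one run per string.

Unambiguous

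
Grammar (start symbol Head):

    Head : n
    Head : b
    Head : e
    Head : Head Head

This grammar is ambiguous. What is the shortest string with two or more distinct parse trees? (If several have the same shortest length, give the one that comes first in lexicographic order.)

length 1: no string has ≥2 trees
length 2: no string has ≥2 trees
length 3: b b b has 2 parse trees

Two derivations of b b b:
  Head ⇒ Head Head ⇒ b Head ⇒ b Head Head ⇒ b b Head ⇒ b b b
  Head ⇒ Head Head ⇒ Head Head Head ⇒ b Head Head ⇒ b b Head ⇒ b b b

b b b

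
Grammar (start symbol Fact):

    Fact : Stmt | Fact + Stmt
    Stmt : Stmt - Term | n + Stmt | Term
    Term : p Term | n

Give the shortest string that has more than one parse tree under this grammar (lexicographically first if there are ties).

length 1: no string has ≥2 trees
length 2: no string has ≥2 trees
length 3: n + n has 2 parse trees

Two derivations of n + n:
  Fact ⇒ Stmt ⇒ n + Stmt ⇒ n + Term ⇒ n + n
  Fact ⇒ Fact + Stmt ⇒ Stmt + Stmt ⇒ Term + Stmt ⇒ n + Stmt ⇒ n + Term ⇒ n + n

n + n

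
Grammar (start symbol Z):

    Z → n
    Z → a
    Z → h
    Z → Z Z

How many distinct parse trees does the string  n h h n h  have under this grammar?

Parse trees for n h h n h (showing first 6 of 14):
  [Z [Z n] [Z [Z h] [Z [Z h] [Z [Z n] [Z h]]]]]
  [Z [Z n] [Z [Z h] [Z [Z [Z h] [Z n]] [Z h]]]]
  [Z [Z n] [Z [Z [Z h] [Z h]] [Z [Z n] [Z h]]]]
  [Z [Z n] [Z [Z [Z h] [Z [Z h] [Z n]]] [Z h]]]
  [Z [Z n] [Z [Z [Z [Z h] [Z h]] [Z n]] [Z h]]]
  [Z [Z [Z n] [Z h]] [Z [Z h] [Z [Z n] [Z h]]]]

14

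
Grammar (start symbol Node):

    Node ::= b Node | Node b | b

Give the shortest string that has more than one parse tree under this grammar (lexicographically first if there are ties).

length 1: no string has ≥2 trees
length 2: b b has 2 parse trees

Two derivations of b b:
  Node ⇒ b Node ⇒ b b
  Node ⇒ Node b ⇒ b b

b b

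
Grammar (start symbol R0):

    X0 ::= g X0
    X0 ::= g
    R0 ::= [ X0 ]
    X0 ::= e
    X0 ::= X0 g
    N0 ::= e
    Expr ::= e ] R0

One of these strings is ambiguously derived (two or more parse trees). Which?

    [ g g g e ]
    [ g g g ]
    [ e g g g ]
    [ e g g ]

[ g g g ]

[ g g g e ]: 1 tree
[ g g g ]: 4 trees
[ e g g g ]: 1 tree
[ e g g ]: 1 tree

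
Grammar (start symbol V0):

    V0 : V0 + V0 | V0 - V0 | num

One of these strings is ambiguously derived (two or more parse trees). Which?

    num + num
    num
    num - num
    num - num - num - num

num + num: 1 tree
num: 1 tree
num - num: 1 tree
num - num - num - num: 5 trees

num - num - num - num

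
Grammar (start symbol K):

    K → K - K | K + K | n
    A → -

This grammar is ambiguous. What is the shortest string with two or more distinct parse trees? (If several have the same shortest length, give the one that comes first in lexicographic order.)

n + n + n

length 1: no string has ≥2 trees
length 3: no string has ≥2 trees
length 5: n + n + n has 2 parse trees

Two derivations of n + n + n:
  K ⇒ K + K ⇒ K + K + K ⇒ n + K + K ⇒ n + n + K ⇒ n + n + n
  K ⇒ K + K ⇒ n + K ⇒ n + K + K ⇒ n + n + K ⇒ n + n + n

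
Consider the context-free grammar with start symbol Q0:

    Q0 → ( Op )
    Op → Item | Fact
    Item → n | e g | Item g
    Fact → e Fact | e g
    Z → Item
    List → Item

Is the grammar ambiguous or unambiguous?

Ambiguous

Witness: ( e g )

Derivation 1: Q0 ⇒ ( Op ) ⇒ ( Item ) ⇒ ( e g )
Derivation 2: Q0 ⇒ ( Op ) ⇒ ( Fact ) ⇒ ( e g )

Two distinct leftmost derivations for the same string.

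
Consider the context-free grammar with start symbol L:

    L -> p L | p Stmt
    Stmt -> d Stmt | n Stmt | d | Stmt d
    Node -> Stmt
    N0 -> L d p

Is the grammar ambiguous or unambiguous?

Ambiguous

Witness: p d d

Derivation 1: L ⇒ p Stmt ⇒ p d Stmt ⇒ p d d
Derivation 2: L ⇒ p Stmt ⇒ p Stmt d ⇒ p d d

Two distinct leftmost derivations for the same string.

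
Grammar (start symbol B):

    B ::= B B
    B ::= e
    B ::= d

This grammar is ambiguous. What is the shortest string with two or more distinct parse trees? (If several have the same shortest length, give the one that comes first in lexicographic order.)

length 1: no string has ≥2 trees
length 2: no string has ≥2 trees
length 3: d d d has 2 parse trees

Two derivations of d d d:
  B ⇒ B B ⇒ B B B ⇒ d B B ⇒ d d B ⇒ d d d
  B ⇒ B B ⇒ d B ⇒ d B B ⇒ d d B ⇒ d d d

d d d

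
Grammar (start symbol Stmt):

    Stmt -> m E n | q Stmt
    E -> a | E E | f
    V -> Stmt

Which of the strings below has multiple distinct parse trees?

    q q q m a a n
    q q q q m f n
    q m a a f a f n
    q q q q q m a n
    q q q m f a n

q q q m a a n: 1 tree
q q q q m f n: 1 tree
q m a a f a f n: 14 trees
q q q q q m a n: 1 tree
q q q m f a n: 1 tree

q m a a f a f n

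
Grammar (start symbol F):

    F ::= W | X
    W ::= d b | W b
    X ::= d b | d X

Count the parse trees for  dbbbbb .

1

Parse trees for dbbbbb:
  [F [W [W [W [W [W d b] b] b] b] b]]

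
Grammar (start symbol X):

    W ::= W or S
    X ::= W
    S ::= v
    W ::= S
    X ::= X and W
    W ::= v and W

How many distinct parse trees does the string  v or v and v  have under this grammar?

1

Parse trees for v or v and v:
  [X [X [W [W [S v]] or [S v]]] and [W [S v]]]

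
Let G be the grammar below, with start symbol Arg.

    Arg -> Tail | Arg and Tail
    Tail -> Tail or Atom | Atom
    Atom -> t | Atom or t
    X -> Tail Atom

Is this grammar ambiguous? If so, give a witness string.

Witness: t or t

Derivation 1: Arg ⇒ Tail ⇒ Tail or Atom ⇒ Atom or Atom ⇒ t or Atom ⇒ t or t
Derivation 2: Arg ⇒ Tail ⇒ Atom ⇒ Atom or t ⇒ t or t

Two distinct leftmost derivations for the same string.

Ambiguous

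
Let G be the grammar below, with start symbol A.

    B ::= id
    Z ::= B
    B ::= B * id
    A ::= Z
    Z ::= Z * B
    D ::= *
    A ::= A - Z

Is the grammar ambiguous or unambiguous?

Witness: id * id

Derivation 1: A ⇒ Z ⇒ B ⇒ B * id ⇒ id * id
Derivation 2: A ⇒ Z ⇒ Z * B ⇒ B * B ⇒ id * B ⇒ id * id

Two distinct leftmost derivations for the same string.

Ambiguous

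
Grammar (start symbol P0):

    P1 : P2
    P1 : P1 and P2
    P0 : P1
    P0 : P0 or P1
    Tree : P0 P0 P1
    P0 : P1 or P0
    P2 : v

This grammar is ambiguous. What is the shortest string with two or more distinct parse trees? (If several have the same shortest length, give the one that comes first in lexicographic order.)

v or v

length 1: no string has ≥2 trees
length 3: v or v has 2 parse trees

Two derivations of v or v:
  P0 ⇒ P0 or P1 ⇒ P1 or P1 ⇒ P2 or P1 ⇒ v or P1 ⇒ v or P2 ⇒ v or v
  P0 ⇒ P1 or P0 ⇒ P2 or P0 ⇒ v or P0 ⇒ v or P1 ⇒ v or P2 ⇒ v or v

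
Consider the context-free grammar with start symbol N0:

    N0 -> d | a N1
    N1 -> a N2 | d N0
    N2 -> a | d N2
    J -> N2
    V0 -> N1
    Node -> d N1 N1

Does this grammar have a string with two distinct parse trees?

(J, V0, Node are unreachable from N0, so their rules don't affect L(N0).) The reachable rules are right-linear with at most one rule per (nonterminal, next-terminal) pair. Each input token forces the next rule, so parsing is deterministic.

Unambiguous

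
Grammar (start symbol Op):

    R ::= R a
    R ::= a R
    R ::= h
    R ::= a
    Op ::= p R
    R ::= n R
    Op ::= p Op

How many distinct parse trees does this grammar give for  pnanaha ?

5

Parse trees for pnanaha:
  [Op p [R [R n [R a [R n [R a [R h]]]]] a]]
  [Op p [R n [R [R a [R n [R a [R h]]]] a]]]
  [Op p [R n [R a [R [R n [R a [R h]]] a]]]]
  [Op p [R n [R a [R n [R [R a [R h]] a]]]]]
  [Op p [R n [R a [R n [R a [R [R h] a]]]]]]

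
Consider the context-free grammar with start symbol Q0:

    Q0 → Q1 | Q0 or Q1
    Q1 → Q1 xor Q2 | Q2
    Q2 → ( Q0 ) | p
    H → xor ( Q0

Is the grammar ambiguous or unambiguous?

Only Q0, Q1, Q2 are reachable from Q0; ignoring the rest: Q0 → Q0 or Q1 | Q1  ;  Q1 → Q1 xor Q2 | Q2  — a left-associative chain with Q2 at the bottom. Each string factors uniquely by precedence.

Unambiguous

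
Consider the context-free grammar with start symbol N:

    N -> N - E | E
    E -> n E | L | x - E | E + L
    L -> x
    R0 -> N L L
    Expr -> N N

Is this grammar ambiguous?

Witness: x - x

Derivation 1: N ⇒ N - E ⇒ E - E ⇒ L - E ⇒ x - E ⇒ x - L ⇒ x - x
Derivation 2: N ⇒ E ⇒ x - E ⇒ x - L ⇒ x - x

Two distinct leftmost derivations for the same string.

Ambiguous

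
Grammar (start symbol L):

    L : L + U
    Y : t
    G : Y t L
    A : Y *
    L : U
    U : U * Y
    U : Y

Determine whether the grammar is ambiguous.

Unambiguous

Only L, U, Y are reachable from L; ignoring the rest: This is a standard precedence ladder (L over U over Y), with each level left-recursive on its own operator ('+' at L, '*' at U). That structure is LR(1), hence unambiguous.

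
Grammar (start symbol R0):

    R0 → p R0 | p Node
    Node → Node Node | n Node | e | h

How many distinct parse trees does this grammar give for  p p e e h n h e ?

19

Parse trees for p p e e h n h e (showing first 6 of 19):
  [R0 p [R0 p [Node [Node e] [Node [Node e] [Node [Node h] [Node [Node n [Node h]] [Node e]]]]]]]
  [R0 p [R0 p [Node [Node e] [Node [Node e] [Node [Node h] [Node n [Node [Node h] [Node e]]]]]]]]
  [R0 p [R0 p [Node [Node e] [Node [Node e] [Node [Node [Node h] [Node n [Node h]]] [Node e]]]]]]
  [R0 p [R0 p [Node [Node e] [Node [Node [Node e] [Node h]] [Node [Node n [Node h]] [Node e]]]]]]
  [R0 p [R0 p [Node [Node e] [Node [Node [Node e] [Node h]] [Node n [Node [Node h] [Node e]]]]]]]
  [R0 p [R0 p [Node [Node e] [Node [Node [Node e] [Node [Node h] [Node n [Node h]]]] [Node e]]]]]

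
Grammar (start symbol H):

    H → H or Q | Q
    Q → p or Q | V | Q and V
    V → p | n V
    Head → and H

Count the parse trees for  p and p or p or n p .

Parse trees for p and p or p or n p:
  [H [H [Q [Q [V p]] and [V p]]] or [Q p or [Q [V n [V p]]]]]
  [H [H [H [Q [Q [V p]] and [V p]]] or [Q [V p]]] or [Q [V n [V p]]]]

2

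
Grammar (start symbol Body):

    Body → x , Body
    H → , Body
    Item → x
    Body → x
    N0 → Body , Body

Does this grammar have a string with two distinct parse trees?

(H, N0, Item are unreachable from Body, so their rules don't affect L(Body).) The reachable grammar is A → atom sep A | atom. Each atom is followed by either the separator (recurse) or end-of-string (stop) — no choice point.

Unambiguous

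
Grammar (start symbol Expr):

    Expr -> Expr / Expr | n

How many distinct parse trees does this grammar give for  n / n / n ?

Parse trees for n / n / n:
  [Expr [Expr n] / [Expr [Expr n] / [Expr n]]]
  [Expr [Expr [Expr n] / [Expr n]] / [Expr n]]

2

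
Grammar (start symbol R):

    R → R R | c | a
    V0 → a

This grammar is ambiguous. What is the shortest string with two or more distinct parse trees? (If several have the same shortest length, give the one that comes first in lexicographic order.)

length 1: no string has ≥2 trees
length 2: no string has ≥2 trees
length 3: a a a has 2 parse trees

Two derivations of a a a:
  R ⇒ R R ⇒ R R R ⇒ a R R ⇒ a a R ⇒ a a a
  R ⇒ R R ⇒ a R ⇒ a R R ⇒ a a R ⇒ a a a

a a a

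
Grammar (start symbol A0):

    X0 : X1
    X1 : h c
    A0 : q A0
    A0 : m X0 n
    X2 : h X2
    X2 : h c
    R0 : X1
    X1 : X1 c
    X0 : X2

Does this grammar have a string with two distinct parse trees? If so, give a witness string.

Witness: m h c n

Derivation 1: A0 ⇒ m X0 n ⇒ m X1 n ⇒ m h c n
Derivation 2: A0 ⇒ m X0 n ⇒ m X2 n ⇒ m h c n

Two distinct leftmost derivations for the same string.

Ambiguous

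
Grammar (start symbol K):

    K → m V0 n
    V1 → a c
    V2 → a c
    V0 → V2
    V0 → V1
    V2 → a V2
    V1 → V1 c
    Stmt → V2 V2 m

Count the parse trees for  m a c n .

2

Parse trees for m a c n:
  [K m [V0 [V2 a c]] n]
  [K m [V0 [V1 a c]] n]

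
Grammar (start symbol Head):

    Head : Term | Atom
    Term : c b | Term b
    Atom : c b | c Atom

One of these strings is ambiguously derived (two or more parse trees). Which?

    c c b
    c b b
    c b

c b

c c b: 1 tree
c b b: 1 tree
c b: 2 trees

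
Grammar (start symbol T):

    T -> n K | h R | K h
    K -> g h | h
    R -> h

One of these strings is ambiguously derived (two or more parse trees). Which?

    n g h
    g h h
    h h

n g h: 1 tree
g h h: 1 tree
h h: 2 trees

h h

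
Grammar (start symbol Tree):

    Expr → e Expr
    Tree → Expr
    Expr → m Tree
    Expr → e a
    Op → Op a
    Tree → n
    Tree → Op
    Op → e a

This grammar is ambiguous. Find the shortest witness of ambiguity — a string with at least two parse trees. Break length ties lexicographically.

length 1: no string has ≥2 trees
length 2: e a has 2 parse trees

Two derivations of e a:
  Tree ⇒ Expr ⇒ e a
  Tree ⇒ Op ⇒ e a

e a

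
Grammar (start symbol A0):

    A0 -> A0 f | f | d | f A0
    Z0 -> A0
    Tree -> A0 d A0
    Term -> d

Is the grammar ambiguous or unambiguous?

Ambiguous

Witness: f f

Derivation 1: A0 ⇒ A0 f ⇒ f f
Derivation 2: A0 ⇒ f A0 ⇒ f f

Two distinct leftmost derivations for the same string.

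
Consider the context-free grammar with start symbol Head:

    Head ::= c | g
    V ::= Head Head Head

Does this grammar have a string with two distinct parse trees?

Unambiguous

Only Head is reachable from Head; ignoring the rest: Each reachable nonterminal has at most one production per leading terminal, and all productions are right-linear; the derivation is determined token-by-token.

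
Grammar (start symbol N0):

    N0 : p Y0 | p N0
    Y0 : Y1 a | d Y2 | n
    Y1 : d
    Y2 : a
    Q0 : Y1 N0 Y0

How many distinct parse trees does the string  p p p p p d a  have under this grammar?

Parse trees for p p p p p d a:
  [N0 p [N0 p [N0 p [N0 p [N0 p [Y0 [Y1 d] a]]]]]]
  [N0 p [N0 p [N0 p [N0 p [N0 p [Y0 d [Y2 a]]]]]]]

2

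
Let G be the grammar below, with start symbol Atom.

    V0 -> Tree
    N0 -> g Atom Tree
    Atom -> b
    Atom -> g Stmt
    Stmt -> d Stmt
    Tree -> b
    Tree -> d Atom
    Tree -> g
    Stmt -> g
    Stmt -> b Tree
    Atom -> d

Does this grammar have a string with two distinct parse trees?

Only Atom, Stmt, Tree are reachable from Atom; ignoring the rest: Each reachable nonterminal has at most one production per leading terminal, and all productions are right-linear; the derivation is determined token-by-token.

Unambiguous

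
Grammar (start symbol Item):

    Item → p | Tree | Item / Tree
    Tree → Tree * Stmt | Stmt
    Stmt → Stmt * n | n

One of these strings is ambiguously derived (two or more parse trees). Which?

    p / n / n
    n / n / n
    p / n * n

p / n / n: 1 tree
n / n / n: 1 tree
p / n * n: 2 trees

p / n * n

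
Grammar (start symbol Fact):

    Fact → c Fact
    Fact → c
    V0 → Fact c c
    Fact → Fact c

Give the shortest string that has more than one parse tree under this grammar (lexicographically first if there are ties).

length 1: no string has ≥2 trees
length 2: c c has 2 parse trees

Two derivations of c c:
  Fact ⇒ c Fact ⇒ c c
  Fact ⇒ Fact c ⇒ c c

c c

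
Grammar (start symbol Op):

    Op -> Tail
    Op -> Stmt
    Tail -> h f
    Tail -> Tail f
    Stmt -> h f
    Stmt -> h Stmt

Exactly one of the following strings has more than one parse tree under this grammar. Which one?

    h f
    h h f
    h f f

h f: 2 trees
h h f: 1 tree
h f f: 1 tree

h f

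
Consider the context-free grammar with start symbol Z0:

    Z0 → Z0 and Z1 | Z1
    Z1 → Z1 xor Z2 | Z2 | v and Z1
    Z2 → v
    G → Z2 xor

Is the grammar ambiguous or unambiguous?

Ambiguous

Witness: v and v

Derivation 1: Z0 ⇒ Z0 and Z1 ⇒ Z1 and Z1 ⇒ Z2 and Z1 ⇒ v and Z1 ⇒ v and Z2 ⇒ v and v
Derivation 2: Z0 ⇒ Z1 ⇒ v and Z1 ⇒ v and Z2 ⇒ v and v

Two distinct leftmost derivations for the same string.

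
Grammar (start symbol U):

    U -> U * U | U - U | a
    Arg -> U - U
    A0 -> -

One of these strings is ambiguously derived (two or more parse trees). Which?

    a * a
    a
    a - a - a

a * a: 1 tree
a: 1 tree
a - a - a: 2 trees

a - a - a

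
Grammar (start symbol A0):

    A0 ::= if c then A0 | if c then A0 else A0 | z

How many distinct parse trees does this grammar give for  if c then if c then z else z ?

Parse trees for if c then if c then z else z:
  [A0 if c then [A0 if c then [A0 z] else [A0 z]]]
  [A0 if c then [A0 if c then [A0 z]] else [A0 z]]

2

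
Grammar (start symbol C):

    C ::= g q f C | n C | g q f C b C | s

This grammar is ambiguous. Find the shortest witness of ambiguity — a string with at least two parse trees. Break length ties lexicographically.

g q f g q f s b s

length 1: no string has ≥2 trees
length 2: no string has ≥2 trees
length 3: no string has ≥2 trees
length 4: no string has ≥2 trees
length 5: no string has ≥2 trees
length 6: no string has ≥2 trees
length 7: no string has ≥2 trees
length 8: no string has ≥2 trees
length 9: g q f g q f s b s has 2 parse trees

Two derivations of g q f g q f s b s:
  C ⇒ g q f C ⇒ g q f g q f C b C ⇒ g q f g q f s b C ⇒ g q f g q f s b s
  C ⇒ g q f C b C ⇒ g q f g q f C b C ⇒ g q f g q f s b C ⇒ g q f g q f s b s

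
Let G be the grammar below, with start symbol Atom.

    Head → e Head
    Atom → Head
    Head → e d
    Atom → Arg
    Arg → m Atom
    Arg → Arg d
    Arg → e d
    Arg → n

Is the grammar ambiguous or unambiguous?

Ambiguous

Witness: e d

Derivation 1: Atom ⇒ Head ⇒ e d
Derivation 2: Atom ⇒ Arg ⇒ e d

Two distinct leftmost derivations for the same string.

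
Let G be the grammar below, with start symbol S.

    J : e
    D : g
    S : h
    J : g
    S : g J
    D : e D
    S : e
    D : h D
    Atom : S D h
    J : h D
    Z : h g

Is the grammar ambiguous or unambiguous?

Unambiguous

Only S, J, D are reachable from S; ignoring the rest: Restricted to the reachable nonterminals, every rule has the form A → t or A → t B, and no two rules for the same A share a first terminal. The grammar encodes a DFA — one run per string.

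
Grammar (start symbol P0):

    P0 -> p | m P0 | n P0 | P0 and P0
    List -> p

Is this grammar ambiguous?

Ambiguous

Witness: m p and p

Derivation 1: P0 ⇒ m P0 ⇒ m P0 and P0 ⇒ m p and P0 ⇒ m p and p
Derivation 2: P0 ⇒ P0 and P0 ⇒ m P0 and P0 ⇒ m p and P0 ⇒ m p and p

Two distinct leftmost derivations for the same string.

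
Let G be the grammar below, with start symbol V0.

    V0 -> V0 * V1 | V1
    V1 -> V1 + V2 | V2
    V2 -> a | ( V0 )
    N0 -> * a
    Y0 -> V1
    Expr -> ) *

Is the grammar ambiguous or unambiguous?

(N0, Y0, Expr are unreachable from V0, so their rules don't affect L(V0).) The grammar is stratified — V0 handles '*' (left-recursive), V1 handles '+', V2 atoms. Each operator has a fixed associativity and precedence level, so every string has one parse.

Unambiguous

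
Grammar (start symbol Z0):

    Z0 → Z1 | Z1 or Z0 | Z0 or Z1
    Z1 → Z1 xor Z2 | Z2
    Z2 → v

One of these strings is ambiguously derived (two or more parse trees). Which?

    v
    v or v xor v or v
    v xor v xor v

v or v xor v or v

v: 1 tree
v or v xor v or v: 4 trees
v xor v xor v: 1 tree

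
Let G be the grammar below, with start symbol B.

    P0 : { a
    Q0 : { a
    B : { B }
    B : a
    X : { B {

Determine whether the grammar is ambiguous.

Unambiguous

(Q0, X, P0 are unreachable from B, so their rules don't affect L(B).) Each string is a nest of matched brackets around a single atom. An opening bracket forces the recursive rule; an atom forces the base rule.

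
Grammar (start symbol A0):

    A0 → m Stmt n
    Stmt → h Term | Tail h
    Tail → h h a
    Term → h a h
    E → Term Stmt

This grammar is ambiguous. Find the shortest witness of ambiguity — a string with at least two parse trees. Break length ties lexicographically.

length 6: m h h a h n has 2 parse trees

Two derivations of m h h a h n:
  A0 ⇒ m Stmt n ⇒ m h Term n ⇒ m h h a h n
  A0 ⇒ m Stmt n ⇒ m Tail h n ⇒ m h h a h n

m h h a h n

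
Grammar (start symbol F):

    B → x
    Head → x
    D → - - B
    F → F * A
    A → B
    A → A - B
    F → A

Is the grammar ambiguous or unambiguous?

Only F, A, B are reachable from F; ignoring the rest: F → F * A | A  ;  A → A - B | B  — a left-associative chain with B at the bottom. Each string factors uniquely by precedence.

Unambiguous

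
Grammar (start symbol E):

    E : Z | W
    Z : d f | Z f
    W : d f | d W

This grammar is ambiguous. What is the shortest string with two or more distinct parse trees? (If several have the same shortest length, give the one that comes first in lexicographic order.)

length 2: d f has 2 parse trees

Two derivations of d f:
  E ⇒ Z ⇒ d f
  E ⇒ W ⇒ d f

d f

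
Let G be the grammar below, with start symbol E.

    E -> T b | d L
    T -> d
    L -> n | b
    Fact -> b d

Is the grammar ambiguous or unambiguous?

Ambiguous

Witness: d b

Derivation 1: E ⇒ T b ⇒ d b
Derivation 2: E ⇒ d L ⇒ d b

Two distinct leftmost derivations for the same string.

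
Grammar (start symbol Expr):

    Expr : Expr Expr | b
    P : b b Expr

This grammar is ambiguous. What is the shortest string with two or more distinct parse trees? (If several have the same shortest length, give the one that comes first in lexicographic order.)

length 1: no string has ≥2 trees
length 2: no string has ≥2 trees
length 3: b b b has 2 parse trees

Two derivations of b b b:
  Expr ⇒ Expr Expr ⇒ Expr Expr Expr ⇒ b Expr Expr ⇒ b b Expr ⇒ b b b
  Expr ⇒ Expr Expr ⇒ b Expr ⇒ b Expr Expr ⇒ b b Expr ⇒ b b b

b b b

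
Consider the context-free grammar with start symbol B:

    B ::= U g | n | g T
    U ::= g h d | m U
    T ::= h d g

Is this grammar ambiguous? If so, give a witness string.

Witness: g h d g

Derivation 1: B ⇒ U g ⇒ g h d g
Derivation 2: B ⇒ g T ⇒ g h d g

Two distinct leftmost derivations for the same string.

Ambiguous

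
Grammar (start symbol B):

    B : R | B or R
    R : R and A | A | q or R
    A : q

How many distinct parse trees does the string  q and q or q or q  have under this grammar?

Parse trees for q and q or q or q:
  [B [B [R [R [A q]] and [A q]]] or [R q or [R [A q]]]]
  [B [B [B [R [R [A q]] and [A q]]] or [R [A q]]] or [R [A q]]]

2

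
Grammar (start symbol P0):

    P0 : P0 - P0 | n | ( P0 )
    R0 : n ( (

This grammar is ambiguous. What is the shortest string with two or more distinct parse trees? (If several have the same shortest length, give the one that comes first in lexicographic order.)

length 1: no string has ≥2 trees
length 3: no string has ≥2 trees
length 5: n - n - n has 2 parse trees

Two derivations of n - n - n:
  P0 ⇒ P0 - P0 ⇒ P0 - P0 - P0 ⇒ n - P0 - P0 ⇒ n - n - P0 ⇒ n - n - n
  P0 ⇒ P0 - P0 ⇒ n - P0 ⇒ n - P0 - P0 ⇒ n - n - P0 ⇒ n - n - n

n - n - n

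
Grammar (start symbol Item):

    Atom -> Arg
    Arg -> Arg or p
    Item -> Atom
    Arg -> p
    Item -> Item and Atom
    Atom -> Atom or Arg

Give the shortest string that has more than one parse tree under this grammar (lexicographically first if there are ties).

p or p

length 1: no string has ≥2 trees
length 3: p or p has 2 parse trees

Two derivations of p or p:
  Item ⇒ Atom ⇒ Arg ⇒ Arg or p ⇒ p or p
  Item ⇒ Atom ⇒ Atom or Arg ⇒ Arg or Arg ⇒ p or Arg ⇒ p or p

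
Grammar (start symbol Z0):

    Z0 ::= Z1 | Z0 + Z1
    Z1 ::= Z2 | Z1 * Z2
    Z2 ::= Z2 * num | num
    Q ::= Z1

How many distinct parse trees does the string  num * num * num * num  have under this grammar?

Parse trees for num * num * num * num:
  [Z0 [Z1 [Z2 [Z2 [Z2 [Z2 num] * num] * num] * num]]]
  [Z0 [Z1 [Z1 [Z2 num]] * [Z2 [Z2 [Z2 num] * num] * num]]]
  [Z0 [Z1 [Z1 [Z2 [Z2 num] * num]] * [Z2 [Z2 num] * num]]]
  [Z0 [Z1 [Z1 [Z1 [Z2 num]] * [Z2 num]] * [Z2 [Z2 num] * num]]]
  [Z0 [Z1 [Z1 [Z2 [Z2 [Z2 num] * num] * num]] * [Z2 num]]]
  [Z0 [Z1 [Z1 [Z1 [Z2 num]] * [Z2 [Z2 num] * num]] * [Z2 num]]]
  [Z0 [Z1 [Z1 [Z1 [Z2 [Z2 num] * num]] * [Z2 num]] * [Z2 num]]]
  [Z0 [Z1 [Z1 [Z1 [Z1 [Z2 num]] * [Z2 num]] * [Z2 num]] * [Z2 num]]]

8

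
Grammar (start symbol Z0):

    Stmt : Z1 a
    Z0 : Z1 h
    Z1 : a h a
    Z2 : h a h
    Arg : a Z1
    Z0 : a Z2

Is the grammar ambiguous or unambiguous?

Ambiguous

Witness: a h a h

Derivation 1: Z0 ⇒ Z1 h ⇒ a h a h
Derivation 2: Z0 ⇒ a Z2 ⇒ a h a h

Two distinct leftmost derivations for the same string.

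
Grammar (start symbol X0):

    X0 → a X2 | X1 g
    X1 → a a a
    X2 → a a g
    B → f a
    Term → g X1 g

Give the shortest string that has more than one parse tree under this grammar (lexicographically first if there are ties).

length 4: a a a g has 2 parse trees

Two derivations of a a a g:
  X0 ⇒ a X2 ⇒ a a a g
  X0 ⇒ X1 g ⇒ a a a g

a a a g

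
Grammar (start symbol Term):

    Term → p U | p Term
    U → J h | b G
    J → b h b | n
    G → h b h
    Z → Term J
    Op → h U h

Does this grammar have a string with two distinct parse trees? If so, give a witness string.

Witness: p b h b h

Derivation 1: Term ⇒ p U ⇒ p J h ⇒ p b h b h
Derivation 2: Term ⇒ p U ⇒ p b G ⇒ p b h b h

Two distinct leftmost derivations for the same string.

Ambiguous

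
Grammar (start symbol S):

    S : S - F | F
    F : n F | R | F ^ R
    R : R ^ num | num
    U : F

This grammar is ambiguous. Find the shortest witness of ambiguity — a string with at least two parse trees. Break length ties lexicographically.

length 1: no string has ≥2 trees
length 2: no string has ≥2 trees
length 3: num ^ num has 2 parse trees

Two derivations of num ^ num:
  S ⇒ F ⇒ R ⇒ R ^ num ⇒ num ^ num
  S ⇒ F ⇒ F ^ R ⇒ R ^ R ⇒ num ^ R ⇒ num ^ num

num ^ num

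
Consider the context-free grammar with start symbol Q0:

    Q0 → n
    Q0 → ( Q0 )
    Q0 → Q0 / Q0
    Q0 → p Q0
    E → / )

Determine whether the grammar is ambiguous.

Ambiguous

Witness: p n / n

Derivation 1: Q0 ⇒ Q0 / Q0 ⇒ p Q0 / Q0 ⇒ p n / Q0 ⇒ p n / n
Derivation 2: Q0 ⇒ p Q0 ⇒ p Q0 / Q0 ⇒ p n / Q0 ⇒ p n / n

Two distinct leftmost derivations for the same string.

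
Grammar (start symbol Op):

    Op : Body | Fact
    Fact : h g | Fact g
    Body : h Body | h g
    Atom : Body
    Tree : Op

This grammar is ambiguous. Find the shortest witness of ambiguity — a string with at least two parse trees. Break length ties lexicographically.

length 2: h g has 2 parse trees

Two derivations of h g:
  Op ⇒ Body ⇒ h g
  Op ⇒ Fact ⇒ h g

h g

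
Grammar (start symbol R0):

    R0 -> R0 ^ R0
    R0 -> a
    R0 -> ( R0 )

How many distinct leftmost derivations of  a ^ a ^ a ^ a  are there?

5

Parse trees for a ^ a ^ a ^ a:
  [R0 [R0 a] ^ [R0 [R0 a] ^ [R0 [R0 a] ^ [R0 a]]]]
  [R0 [R0 a] ^ [R0 [R0 [R0 a] ^ [R0 a]] ^ [R0 a]]]
  [R0 [R0 [R0 a] ^ [R0 a]] ^ [R0 [R0 a] ^ [R0 a]]]
  [R0 [R0 [R0 a] ^ [R0 [R0 a] ^ [R0 a]]] ^ [R0 a]]
  [R0 [R0 [R0 [R0 a] ^ [R0 a]] ^ [R0 a]] ^ [R0 a]]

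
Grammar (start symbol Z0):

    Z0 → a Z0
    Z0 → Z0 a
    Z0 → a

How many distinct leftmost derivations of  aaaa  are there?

8

Parse trees for aaaa:
  [Z0 a [Z0 a [Z0 a [Z0 a]]]]
  [Z0 a [Z0 a [Z0 [Z0 a] a]]]
  [Z0 a [Z0 [Z0 a [Z0 a]] a]]
  [Z0 a [Z0 [Z0 [Z0 a] a] a]]
  [Z0 [Z0 a [Z0 a [Z0 a]]] a]
  [Z0 [Z0 a [Z0 [Z0 a] a]] a]
  [Z0 [Z0 [Z0 a [Z0 a]] a] a]
  [Z0 [Z0 [Z0 [Z0 a] a] a] a]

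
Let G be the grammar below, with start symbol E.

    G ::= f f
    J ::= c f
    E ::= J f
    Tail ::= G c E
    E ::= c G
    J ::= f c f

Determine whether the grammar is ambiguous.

Ambiguous

Witness: c f f

Derivation 1: E ⇒ J f ⇒ c f f
Derivation 2: E ⇒ c G ⇒ c f f

Two distinct leftmost derivations for the same string.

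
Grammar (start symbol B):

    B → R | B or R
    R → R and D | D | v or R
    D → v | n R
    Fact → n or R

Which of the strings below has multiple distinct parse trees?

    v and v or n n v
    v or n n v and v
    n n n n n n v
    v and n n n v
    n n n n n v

v or n n v and v

v and v or n n v: 1 tree
v or n n v and v: 7 trees
n n n n n n v: 1 tree
v and n n n v: 1 tree
n n n n n v: 1 tree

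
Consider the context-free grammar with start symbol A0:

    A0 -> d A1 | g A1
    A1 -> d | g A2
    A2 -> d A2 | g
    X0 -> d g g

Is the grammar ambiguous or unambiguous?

Unambiguous

(X0 is unreachable from A0, so its rules don't affect L(A0).) Restricted to the reachable nonterminals, every rule has the form A → t or A → t B, and no two rules for the same A share a first terminal. The grammar encodes a DFA — one run per string.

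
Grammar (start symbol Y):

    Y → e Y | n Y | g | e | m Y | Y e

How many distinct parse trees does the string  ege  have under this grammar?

2

Parse trees for ege:
  [Y e [Y [Y g] e]]
  [Y [Y e [Y g]] e]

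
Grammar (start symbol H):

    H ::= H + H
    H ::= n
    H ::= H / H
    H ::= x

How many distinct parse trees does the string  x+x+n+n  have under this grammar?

5

Parse trees for x+x+n+n:
  [H [H x] + [H [H x] + [H [H n] + [H n]]]]
  [H [H x] + [H [H [H x] + [H n]] + [H n]]]
  [H [H [H x] + [H x]] + [H [H n] + [H n]]]
  [H [H [H x] + [H [H x] + [H n]]] + [H n]]
  [H [H [H [H x] + [H x]] + [H n]] + [H n]]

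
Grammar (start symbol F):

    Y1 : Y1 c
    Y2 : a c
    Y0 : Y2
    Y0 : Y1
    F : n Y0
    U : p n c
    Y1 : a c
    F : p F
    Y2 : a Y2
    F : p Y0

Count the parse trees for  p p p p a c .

Parse trees for p p p p a c:
  [F p [F p [F p [F p [Y0 [Y2 a c]]]]]]
  [F p [F p [F p [F p [Y0 [Y1 a c]]]]]]

2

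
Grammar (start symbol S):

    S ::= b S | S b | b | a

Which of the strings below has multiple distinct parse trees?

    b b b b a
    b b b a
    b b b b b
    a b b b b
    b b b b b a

b b b b a: 1 tree
b b b a: 1 tree
b b b b b: 16 trees
a b b b b: 1 tree
b b b b b a: 1 tree

b b b b b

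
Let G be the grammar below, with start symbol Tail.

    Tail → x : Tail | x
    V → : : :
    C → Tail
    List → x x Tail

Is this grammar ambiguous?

(V, C, List are unreachable from Tail, so their rules don't affect L(Tail).) Right-recursive list with a separator: after each atom, whether the separator follows determines the rule. One parse per string.

Unambiguous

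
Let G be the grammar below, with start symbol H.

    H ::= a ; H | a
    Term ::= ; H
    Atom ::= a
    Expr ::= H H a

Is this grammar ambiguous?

Unambiguous

Only H is reachable from H; ignoring the rest: The reachable grammar is A → atom sep A | atom. Each atom is followed by either the separator (recurse) or end-of-string (stop) — no choice point.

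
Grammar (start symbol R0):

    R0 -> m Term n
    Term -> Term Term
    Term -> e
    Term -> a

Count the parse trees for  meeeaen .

14

Parse trees for meeeaen (showing first 6 of 14):
  [R0 m [Term [Term e] [Term [Term e] [Term [Term e] [Term [Term a] [Term e]]]]] n]
  [R0 m [Term [Term e] [Term [Term e] [Term [Term [Term e] [Term a]] [Term e]]]] n]
  [R0 m [Term [Term e] [Term [Term [Term e] [Term e]] [Term [Term a] [Term e]]]] n]
  [R0 m [Term [Term e] [Term [Term [Term e] [Term [Term e] [Term a]]] [Term e]]] n]
  [R0 m [Term [Term e] [Term [Term [Term [Term e] [Term e]] [Term a]] [Term e]]] n]
  [R0 m [Term [Term [Term e] [Term e]] [Term [Term e] [Term [Term a] [Term e]]]] n]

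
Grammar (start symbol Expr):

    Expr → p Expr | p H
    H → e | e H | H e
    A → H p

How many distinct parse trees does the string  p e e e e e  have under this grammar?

16

Parse trees for p e e e e e (showing first 6 of 16):
  [Expr p [H e [H e [H e [H e [H e]]]]]]
  [Expr p [H e [H e [H e [H [H e] e]]]]]
  [Expr p [H e [H e [H [H e [H e]] e]]]]
  [Expr p [H e [H e [H [H [H e] e] e]]]]
  [Expr p [H e [H [H e [H e [H e]]] e]]]
  [Expr p [H e [H [H e [H [H e] e]] e]]]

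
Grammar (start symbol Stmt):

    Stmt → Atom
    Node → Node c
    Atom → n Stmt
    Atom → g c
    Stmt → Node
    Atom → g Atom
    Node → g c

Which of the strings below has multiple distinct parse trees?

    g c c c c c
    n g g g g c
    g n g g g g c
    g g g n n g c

g c c c c c: 1 tree
n g g g g c: 1 tree
g n g g g g c: 1 tree
g g g n n g c: 2 trees

g g g n n g c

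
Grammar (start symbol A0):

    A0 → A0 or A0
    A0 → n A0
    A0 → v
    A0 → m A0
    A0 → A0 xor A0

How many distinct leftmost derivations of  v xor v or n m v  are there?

2

Parse trees for v xor v or n m v:
  [A0 [A0 [A0 v] xor [A0 v]] or [A0 n [A0 m [A0 v]]]]
  [A0 [A0 v] xor [A0 [A0 v] or [A0 n [A0 m [A0 v]]]]]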